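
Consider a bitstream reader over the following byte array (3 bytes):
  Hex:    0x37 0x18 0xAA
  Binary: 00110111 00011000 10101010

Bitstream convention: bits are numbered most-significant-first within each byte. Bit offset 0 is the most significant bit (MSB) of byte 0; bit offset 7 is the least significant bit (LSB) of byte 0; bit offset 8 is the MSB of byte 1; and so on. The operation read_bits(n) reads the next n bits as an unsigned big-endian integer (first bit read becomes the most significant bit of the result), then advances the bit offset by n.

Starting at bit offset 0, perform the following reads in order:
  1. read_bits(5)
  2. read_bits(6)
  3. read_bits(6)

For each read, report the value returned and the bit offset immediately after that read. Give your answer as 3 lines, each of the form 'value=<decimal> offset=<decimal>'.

Read 1: bits[0:5] width=5 -> value=6 (bin 00110); offset now 5 = byte 0 bit 5; 19 bits remain
Read 2: bits[5:11] width=6 -> value=56 (bin 111000); offset now 11 = byte 1 bit 3; 13 bits remain
Read 3: bits[11:17] width=6 -> value=49 (bin 110001); offset now 17 = byte 2 bit 1; 7 bits remain

Answer: value=6 offset=5
value=56 offset=11
value=49 offset=17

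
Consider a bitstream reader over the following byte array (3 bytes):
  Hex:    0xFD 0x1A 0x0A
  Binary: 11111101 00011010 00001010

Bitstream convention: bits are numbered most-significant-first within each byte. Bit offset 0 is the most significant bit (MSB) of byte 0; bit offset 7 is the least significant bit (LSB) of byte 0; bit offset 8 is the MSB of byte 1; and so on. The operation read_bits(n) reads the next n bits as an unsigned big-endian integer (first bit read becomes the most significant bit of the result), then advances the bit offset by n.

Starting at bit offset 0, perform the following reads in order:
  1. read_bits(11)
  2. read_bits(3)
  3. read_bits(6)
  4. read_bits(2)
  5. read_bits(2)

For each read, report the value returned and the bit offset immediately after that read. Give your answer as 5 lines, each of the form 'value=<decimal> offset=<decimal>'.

Answer: value=2024 offset=11
value=6 offset=14
value=32 offset=20
value=2 offset=22
value=2 offset=24

Derivation:
Read 1: bits[0:11] width=11 -> value=2024 (bin 11111101000); offset now 11 = byte 1 bit 3; 13 bits remain
Read 2: bits[11:14] width=3 -> value=6 (bin 110); offset now 14 = byte 1 bit 6; 10 bits remain
Read 3: bits[14:20] width=6 -> value=32 (bin 100000); offset now 20 = byte 2 bit 4; 4 bits remain
Read 4: bits[20:22] width=2 -> value=2 (bin 10); offset now 22 = byte 2 bit 6; 2 bits remain
Read 5: bits[22:24] width=2 -> value=2 (bin 10); offset now 24 = byte 3 bit 0; 0 bits remain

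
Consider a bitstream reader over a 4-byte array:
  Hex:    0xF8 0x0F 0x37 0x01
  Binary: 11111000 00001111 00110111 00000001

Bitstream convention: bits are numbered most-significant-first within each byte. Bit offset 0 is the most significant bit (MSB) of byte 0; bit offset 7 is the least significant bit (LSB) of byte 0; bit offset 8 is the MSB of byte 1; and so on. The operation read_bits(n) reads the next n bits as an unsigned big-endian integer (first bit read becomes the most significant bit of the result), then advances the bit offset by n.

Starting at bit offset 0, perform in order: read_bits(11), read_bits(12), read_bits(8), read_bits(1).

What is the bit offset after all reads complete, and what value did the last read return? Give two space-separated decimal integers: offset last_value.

Answer: 32 1

Derivation:
Read 1: bits[0:11] width=11 -> value=1984 (bin 11111000000); offset now 11 = byte 1 bit 3; 21 bits remain
Read 2: bits[11:23] width=12 -> value=1947 (bin 011110011011); offset now 23 = byte 2 bit 7; 9 bits remain
Read 3: bits[23:31] width=8 -> value=128 (bin 10000000); offset now 31 = byte 3 bit 7; 1 bits remain
Read 4: bits[31:32] width=1 -> value=1 (bin 1); offset now 32 = byte 4 bit 0; 0 bits remain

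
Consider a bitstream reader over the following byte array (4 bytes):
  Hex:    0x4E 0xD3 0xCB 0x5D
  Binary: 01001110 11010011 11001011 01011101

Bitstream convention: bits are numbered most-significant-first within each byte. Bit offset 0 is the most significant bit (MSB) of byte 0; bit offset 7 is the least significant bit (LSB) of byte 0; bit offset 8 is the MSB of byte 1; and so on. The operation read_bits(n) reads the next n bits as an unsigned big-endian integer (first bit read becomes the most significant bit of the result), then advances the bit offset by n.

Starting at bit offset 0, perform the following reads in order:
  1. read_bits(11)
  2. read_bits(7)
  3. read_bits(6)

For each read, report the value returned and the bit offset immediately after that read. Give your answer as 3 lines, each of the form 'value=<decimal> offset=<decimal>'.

Answer: value=630 offset=11
value=79 offset=18
value=11 offset=24

Derivation:
Read 1: bits[0:11] width=11 -> value=630 (bin 01001110110); offset now 11 = byte 1 bit 3; 21 bits remain
Read 2: bits[11:18] width=7 -> value=79 (bin 1001111); offset now 18 = byte 2 bit 2; 14 bits remain
Read 3: bits[18:24] width=6 -> value=11 (bin 001011); offset now 24 = byte 3 bit 0; 8 bits remain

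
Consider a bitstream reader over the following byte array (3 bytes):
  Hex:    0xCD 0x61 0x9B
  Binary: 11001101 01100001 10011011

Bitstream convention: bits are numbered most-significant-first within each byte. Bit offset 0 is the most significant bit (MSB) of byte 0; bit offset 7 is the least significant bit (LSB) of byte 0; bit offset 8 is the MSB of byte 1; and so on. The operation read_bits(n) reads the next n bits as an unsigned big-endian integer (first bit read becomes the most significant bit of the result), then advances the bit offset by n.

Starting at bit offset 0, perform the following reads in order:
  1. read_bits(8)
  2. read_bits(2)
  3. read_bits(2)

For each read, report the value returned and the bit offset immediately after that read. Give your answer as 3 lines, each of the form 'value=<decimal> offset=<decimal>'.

Answer: value=205 offset=8
value=1 offset=10
value=2 offset=12

Derivation:
Read 1: bits[0:8] width=8 -> value=205 (bin 11001101); offset now 8 = byte 1 bit 0; 16 bits remain
Read 2: bits[8:10] width=2 -> value=1 (bin 01); offset now 10 = byte 1 bit 2; 14 bits remain
Read 3: bits[10:12] width=2 -> value=2 (bin 10); offset now 12 = byte 1 bit 4; 12 bits remain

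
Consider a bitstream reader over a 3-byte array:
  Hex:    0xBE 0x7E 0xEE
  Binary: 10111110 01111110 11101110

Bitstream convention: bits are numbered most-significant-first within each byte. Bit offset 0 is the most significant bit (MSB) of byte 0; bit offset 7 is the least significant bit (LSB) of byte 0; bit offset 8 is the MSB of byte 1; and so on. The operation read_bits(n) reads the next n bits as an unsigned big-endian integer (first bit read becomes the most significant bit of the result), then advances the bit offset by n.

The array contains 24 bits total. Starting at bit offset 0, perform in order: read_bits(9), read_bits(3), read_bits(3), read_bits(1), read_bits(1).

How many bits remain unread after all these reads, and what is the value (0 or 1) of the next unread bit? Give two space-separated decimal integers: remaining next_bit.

Read 1: bits[0:9] width=9 -> value=380 (bin 101111100); offset now 9 = byte 1 bit 1; 15 bits remain
Read 2: bits[9:12] width=3 -> value=7 (bin 111); offset now 12 = byte 1 bit 4; 12 bits remain
Read 3: bits[12:15] width=3 -> value=7 (bin 111); offset now 15 = byte 1 bit 7; 9 bits remain
Read 4: bits[15:16] width=1 -> value=0 (bin 0); offset now 16 = byte 2 bit 0; 8 bits remain
Read 5: bits[16:17] width=1 -> value=1 (bin 1); offset now 17 = byte 2 bit 1; 7 bits remain

Answer: 7 1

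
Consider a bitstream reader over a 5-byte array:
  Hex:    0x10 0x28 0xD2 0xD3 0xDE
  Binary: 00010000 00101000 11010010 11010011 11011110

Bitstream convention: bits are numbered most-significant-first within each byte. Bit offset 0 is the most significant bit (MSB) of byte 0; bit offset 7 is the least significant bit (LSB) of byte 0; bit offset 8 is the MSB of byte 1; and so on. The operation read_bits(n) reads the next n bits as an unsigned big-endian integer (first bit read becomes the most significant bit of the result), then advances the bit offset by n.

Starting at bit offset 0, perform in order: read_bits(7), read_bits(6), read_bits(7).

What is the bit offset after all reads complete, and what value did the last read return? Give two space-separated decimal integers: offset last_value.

Answer: 20 13

Derivation:
Read 1: bits[0:7] width=7 -> value=8 (bin 0001000); offset now 7 = byte 0 bit 7; 33 bits remain
Read 2: bits[7:13] width=6 -> value=5 (bin 000101); offset now 13 = byte 1 bit 5; 27 bits remain
Read 3: bits[13:20] width=7 -> value=13 (bin 0001101); offset now 20 = byte 2 bit 4; 20 bits remain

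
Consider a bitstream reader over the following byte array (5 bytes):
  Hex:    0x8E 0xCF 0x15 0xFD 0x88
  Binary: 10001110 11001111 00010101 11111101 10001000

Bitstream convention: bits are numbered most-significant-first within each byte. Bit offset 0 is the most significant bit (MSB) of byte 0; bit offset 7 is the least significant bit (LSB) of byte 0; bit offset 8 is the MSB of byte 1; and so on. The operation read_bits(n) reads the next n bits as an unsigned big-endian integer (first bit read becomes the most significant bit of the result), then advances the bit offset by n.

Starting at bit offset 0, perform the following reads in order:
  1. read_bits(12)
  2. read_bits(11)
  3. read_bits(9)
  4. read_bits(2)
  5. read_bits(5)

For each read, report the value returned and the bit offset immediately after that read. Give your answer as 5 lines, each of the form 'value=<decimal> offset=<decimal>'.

Read 1: bits[0:12] width=12 -> value=2284 (bin 100011101100); offset now 12 = byte 1 bit 4; 28 bits remain
Read 2: bits[12:23] width=11 -> value=1930 (bin 11110001010); offset now 23 = byte 2 bit 7; 17 bits remain
Read 3: bits[23:32] width=9 -> value=509 (bin 111111101); offset now 32 = byte 4 bit 0; 8 bits remain
Read 4: bits[32:34] width=2 -> value=2 (bin 10); offset now 34 = byte 4 bit 2; 6 bits remain
Read 5: bits[34:39] width=5 -> value=4 (bin 00100); offset now 39 = byte 4 bit 7; 1 bits remain

Answer: value=2284 offset=12
value=1930 offset=23
value=509 offset=32
value=2 offset=34
value=4 offset=39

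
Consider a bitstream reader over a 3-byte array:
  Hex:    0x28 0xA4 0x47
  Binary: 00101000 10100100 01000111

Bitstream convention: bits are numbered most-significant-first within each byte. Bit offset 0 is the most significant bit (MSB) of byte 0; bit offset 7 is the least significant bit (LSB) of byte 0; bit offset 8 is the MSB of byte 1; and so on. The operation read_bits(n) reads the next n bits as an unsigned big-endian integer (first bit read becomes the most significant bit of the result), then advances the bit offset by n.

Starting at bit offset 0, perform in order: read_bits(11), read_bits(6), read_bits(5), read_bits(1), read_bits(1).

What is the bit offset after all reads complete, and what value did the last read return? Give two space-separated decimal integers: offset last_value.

Read 1: bits[0:11] width=11 -> value=325 (bin 00101000101); offset now 11 = byte 1 bit 3; 13 bits remain
Read 2: bits[11:17] width=6 -> value=8 (bin 001000); offset now 17 = byte 2 bit 1; 7 bits remain
Read 3: bits[17:22] width=5 -> value=17 (bin 10001); offset now 22 = byte 2 bit 6; 2 bits remain
Read 4: bits[22:23] width=1 -> value=1 (bin 1); offset now 23 = byte 2 bit 7; 1 bits remain
Read 5: bits[23:24] width=1 -> value=1 (bin 1); offset now 24 = byte 3 bit 0; 0 bits remain

Answer: 24 1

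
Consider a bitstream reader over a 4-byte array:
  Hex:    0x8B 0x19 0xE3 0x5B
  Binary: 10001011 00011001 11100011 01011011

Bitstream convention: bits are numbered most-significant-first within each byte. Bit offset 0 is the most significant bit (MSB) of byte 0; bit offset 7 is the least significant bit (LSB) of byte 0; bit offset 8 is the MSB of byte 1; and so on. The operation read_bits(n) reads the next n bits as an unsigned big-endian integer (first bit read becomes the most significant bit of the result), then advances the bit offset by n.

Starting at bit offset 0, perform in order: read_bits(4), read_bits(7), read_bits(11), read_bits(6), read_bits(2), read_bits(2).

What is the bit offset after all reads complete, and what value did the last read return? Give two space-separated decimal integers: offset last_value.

Answer: 32 3

Derivation:
Read 1: bits[0:4] width=4 -> value=8 (bin 1000); offset now 4 = byte 0 bit 4; 28 bits remain
Read 2: bits[4:11] width=7 -> value=88 (bin 1011000); offset now 11 = byte 1 bit 3; 21 bits remain
Read 3: bits[11:22] width=11 -> value=1656 (bin 11001111000); offset now 22 = byte 2 bit 6; 10 bits remain
Read 4: bits[22:28] width=6 -> value=53 (bin 110101); offset now 28 = byte 3 bit 4; 4 bits remain
Read 5: bits[28:30] width=2 -> value=2 (bin 10); offset now 30 = byte 3 bit 6; 2 bits remain
Read 6: bits[30:32] width=2 -> value=3 (bin 11); offset now 32 = byte 4 bit 0; 0 bits remain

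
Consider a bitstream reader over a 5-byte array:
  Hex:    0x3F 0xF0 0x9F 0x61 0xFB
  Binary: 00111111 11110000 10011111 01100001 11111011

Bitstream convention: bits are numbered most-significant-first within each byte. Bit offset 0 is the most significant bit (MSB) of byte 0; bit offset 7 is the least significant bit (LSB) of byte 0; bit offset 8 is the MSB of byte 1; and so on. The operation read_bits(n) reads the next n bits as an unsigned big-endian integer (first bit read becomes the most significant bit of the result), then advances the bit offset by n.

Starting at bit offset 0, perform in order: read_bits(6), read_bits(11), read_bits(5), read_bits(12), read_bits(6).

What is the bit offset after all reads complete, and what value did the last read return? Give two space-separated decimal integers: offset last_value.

Answer: 40 59

Derivation:
Read 1: bits[0:6] width=6 -> value=15 (bin 001111); offset now 6 = byte 0 bit 6; 34 bits remain
Read 2: bits[6:17] width=11 -> value=2017 (bin 11111100001); offset now 17 = byte 2 bit 1; 23 bits remain
Read 3: bits[17:22] width=5 -> value=7 (bin 00111); offset now 22 = byte 2 bit 6; 18 bits remain
Read 4: bits[22:34] width=12 -> value=3463 (bin 110110000111); offset now 34 = byte 4 bit 2; 6 bits remain
Read 5: bits[34:40] width=6 -> value=59 (bin 111011); offset now 40 = byte 5 bit 0; 0 bits remain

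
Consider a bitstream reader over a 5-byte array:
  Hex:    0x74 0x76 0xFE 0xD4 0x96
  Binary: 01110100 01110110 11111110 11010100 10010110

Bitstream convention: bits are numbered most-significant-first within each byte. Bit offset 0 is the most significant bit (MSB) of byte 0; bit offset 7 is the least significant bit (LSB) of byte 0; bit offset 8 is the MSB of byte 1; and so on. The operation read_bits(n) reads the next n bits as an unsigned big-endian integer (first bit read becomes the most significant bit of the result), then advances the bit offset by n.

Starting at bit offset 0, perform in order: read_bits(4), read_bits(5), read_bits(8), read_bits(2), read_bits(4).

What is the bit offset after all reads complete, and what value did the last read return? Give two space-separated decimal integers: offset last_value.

Answer: 23 15

Derivation:
Read 1: bits[0:4] width=4 -> value=7 (bin 0111); offset now 4 = byte 0 bit 4; 36 bits remain
Read 2: bits[4:9] width=5 -> value=8 (bin 01000); offset now 9 = byte 1 bit 1; 31 bits remain
Read 3: bits[9:17] width=8 -> value=237 (bin 11101101); offset now 17 = byte 2 bit 1; 23 bits remain
Read 4: bits[17:19] width=2 -> value=3 (bin 11); offset now 19 = byte 2 bit 3; 21 bits remain
Read 5: bits[19:23] width=4 -> value=15 (bin 1111); offset now 23 = byte 2 bit 7; 17 bits remain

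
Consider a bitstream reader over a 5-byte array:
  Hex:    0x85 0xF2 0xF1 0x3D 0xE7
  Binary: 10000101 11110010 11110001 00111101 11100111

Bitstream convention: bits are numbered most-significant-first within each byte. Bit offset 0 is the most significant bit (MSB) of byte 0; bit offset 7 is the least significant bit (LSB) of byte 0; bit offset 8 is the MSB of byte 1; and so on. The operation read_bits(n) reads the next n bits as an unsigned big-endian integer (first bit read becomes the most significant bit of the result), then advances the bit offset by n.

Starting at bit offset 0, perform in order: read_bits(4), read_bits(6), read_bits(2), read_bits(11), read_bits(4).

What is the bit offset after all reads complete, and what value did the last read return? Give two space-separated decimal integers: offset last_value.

Answer: 27 9

Derivation:
Read 1: bits[0:4] width=4 -> value=8 (bin 1000); offset now 4 = byte 0 bit 4; 36 bits remain
Read 2: bits[4:10] width=6 -> value=23 (bin 010111); offset now 10 = byte 1 bit 2; 30 bits remain
Read 3: bits[10:12] width=2 -> value=3 (bin 11); offset now 12 = byte 1 bit 4; 28 bits remain
Read 4: bits[12:23] width=11 -> value=376 (bin 00101111000); offset now 23 = byte 2 bit 7; 17 bits remain
Read 5: bits[23:27] width=4 -> value=9 (bin 1001); offset now 27 = byte 3 bit 3; 13 bits remain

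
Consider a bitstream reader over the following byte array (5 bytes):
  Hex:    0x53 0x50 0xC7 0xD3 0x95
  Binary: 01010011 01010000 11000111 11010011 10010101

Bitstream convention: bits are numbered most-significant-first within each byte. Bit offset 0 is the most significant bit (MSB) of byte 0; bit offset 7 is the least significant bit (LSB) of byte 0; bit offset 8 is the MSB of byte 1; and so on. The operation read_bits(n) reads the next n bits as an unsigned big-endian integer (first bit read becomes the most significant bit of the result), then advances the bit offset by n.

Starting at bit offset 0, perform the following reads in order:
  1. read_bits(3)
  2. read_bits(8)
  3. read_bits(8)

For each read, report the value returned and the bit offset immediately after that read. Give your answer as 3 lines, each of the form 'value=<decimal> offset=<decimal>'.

Read 1: bits[0:3] width=3 -> value=2 (bin 010); offset now 3 = byte 0 bit 3; 37 bits remain
Read 2: bits[3:11] width=8 -> value=154 (bin 10011010); offset now 11 = byte 1 bit 3; 29 bits remain
Read 3: bits[11:19] width=8 -> value=134 (bin 10000110); offset now 19 = byte 2 bit 3; 21 bits remain

Answer: value=2 offset=3
value=154 offset=11
value=134 offset=19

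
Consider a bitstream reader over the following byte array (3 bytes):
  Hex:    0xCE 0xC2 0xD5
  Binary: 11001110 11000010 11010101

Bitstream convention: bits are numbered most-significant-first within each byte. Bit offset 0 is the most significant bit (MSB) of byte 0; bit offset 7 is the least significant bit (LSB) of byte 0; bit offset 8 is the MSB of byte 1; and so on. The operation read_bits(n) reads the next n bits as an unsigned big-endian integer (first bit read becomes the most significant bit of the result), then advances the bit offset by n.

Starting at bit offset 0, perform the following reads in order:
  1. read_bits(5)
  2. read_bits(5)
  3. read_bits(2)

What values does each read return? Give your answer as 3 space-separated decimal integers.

Answer: 25 27 0

Derivation:
Read 1: bits[0:5] width=5 -> value=25 (bin 11001); offset now 5 = byte 0 bit 5; 19 bits remain
Read 2: bits[5:10] width=5 -> value=27 (bin 11011); offset now 10 = byte 1 bit 2; 14 bits remain
Read 3: bits[10:12] width=2 -> value=0 (bin 00); offset now 12 = byte 1 bit 4; 12 bits remain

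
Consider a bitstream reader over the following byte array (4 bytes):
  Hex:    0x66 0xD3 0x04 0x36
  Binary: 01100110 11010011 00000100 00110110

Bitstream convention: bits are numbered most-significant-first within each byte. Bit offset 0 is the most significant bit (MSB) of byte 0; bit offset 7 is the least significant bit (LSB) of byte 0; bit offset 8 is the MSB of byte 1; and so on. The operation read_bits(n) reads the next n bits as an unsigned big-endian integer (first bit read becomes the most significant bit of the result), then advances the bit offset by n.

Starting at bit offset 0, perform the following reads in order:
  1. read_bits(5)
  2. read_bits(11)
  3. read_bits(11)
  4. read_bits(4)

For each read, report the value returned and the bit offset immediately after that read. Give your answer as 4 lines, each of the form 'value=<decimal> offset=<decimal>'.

Read 1: bits[0:5] width=5 -> value=12 (bin 01100); offset now 5 = byte 0 bit 5; 27 bits remain
Read 2: bits[5:16] width=11 -> value=1747 (bin 11011010011); offset now 16 = byte 2 bit 0; 16 bits remain
Read 3: bits[16:27] width=11 -> value=33 (bin 00000100001); offset now 27 = byte 3 bit 3; 5 bits remain
Read 4: bits[27:31] width=4 -> value=11 (bin 1011); offset now 31 = byte 3 bit 7; 1 bits remain

Answer: value=12 offset=5
value=1747 offset=16
value=33 offset=27
value=11 offset=31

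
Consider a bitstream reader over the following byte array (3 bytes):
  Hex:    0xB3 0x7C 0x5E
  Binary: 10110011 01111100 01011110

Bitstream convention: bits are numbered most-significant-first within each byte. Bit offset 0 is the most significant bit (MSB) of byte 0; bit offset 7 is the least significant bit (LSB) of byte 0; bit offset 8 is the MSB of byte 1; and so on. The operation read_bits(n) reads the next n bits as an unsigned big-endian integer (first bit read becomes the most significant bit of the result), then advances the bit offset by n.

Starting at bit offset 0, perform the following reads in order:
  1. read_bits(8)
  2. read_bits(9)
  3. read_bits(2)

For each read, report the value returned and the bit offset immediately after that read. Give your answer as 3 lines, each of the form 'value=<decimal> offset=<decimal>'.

Answer: value=179 offset=8
value=248 offset=17
value=2 offset=19

Derivation:
Read 1: bits[0:8] width=8 -> value=179 (bin 10110011); offset now 8 = byte 1 bit 0; 16 bits remain
Read 2: bits[8:17] width=9 -> value=248 (bin 011111000); offset now 17 = byte 2 bit 1; 7 bits remain
Read 3: bits[17:19] width=2 -> value=2 (bin 10); offset now 19 = byte 2 bit 3; 5 bits remain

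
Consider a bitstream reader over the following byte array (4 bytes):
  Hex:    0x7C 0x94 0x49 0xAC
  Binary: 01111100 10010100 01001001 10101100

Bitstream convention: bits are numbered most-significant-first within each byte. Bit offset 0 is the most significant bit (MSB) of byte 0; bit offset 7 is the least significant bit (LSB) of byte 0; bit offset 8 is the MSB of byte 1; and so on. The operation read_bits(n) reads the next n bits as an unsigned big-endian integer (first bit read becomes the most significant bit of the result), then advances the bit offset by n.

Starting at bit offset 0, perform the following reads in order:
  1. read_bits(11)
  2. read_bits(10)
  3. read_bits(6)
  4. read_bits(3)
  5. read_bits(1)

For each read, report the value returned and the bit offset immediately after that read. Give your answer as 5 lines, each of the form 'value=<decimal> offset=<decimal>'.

Read 1: bits[0:11] width=11 -> value=996 (bin 01111100100); offset now 11 = byte 1 bit 3; 21 bits remain
Read 2: bits[11:21] width=10 -> value=649 (bin 1010001001); offset now 21 = byte 2 bit 5; 11 bits remain
Read 3: bits[21:27] width=6 -> value=13 (bin 001101); offset now 27 = byte 3 bit 3; 5 bits remain
Read 4: bits[27:30] width=3 -> value=3 (bin 011); offset now 30 = byte 3 bit 6; 2 bits remain
Read 5: bits[30:31] width=1 -> value=0 (bin 0); offset now 31 = byte 3 bit 7; 1 bits remain

Answer: value=996 offset=11
value=649 offset=21
value=13 offset=27
value=3 offset=30
value=0 offset=31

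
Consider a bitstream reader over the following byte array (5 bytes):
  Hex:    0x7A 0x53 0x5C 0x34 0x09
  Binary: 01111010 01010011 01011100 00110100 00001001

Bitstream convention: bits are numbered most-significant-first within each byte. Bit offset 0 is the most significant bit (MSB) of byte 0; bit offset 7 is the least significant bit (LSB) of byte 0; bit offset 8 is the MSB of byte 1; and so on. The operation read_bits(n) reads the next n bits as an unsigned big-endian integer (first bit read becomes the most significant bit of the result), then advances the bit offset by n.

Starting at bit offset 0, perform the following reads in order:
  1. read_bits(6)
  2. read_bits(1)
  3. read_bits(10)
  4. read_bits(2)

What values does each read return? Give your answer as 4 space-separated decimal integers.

Answer: 30 1 166 2

Derivation:
Read 1: bits[0:6] width=6 -> value=30 (bin 011110); offset now 6 = byte 0 bit 6; 34 bits remain
Read 2: bits[6:7] width=1 -> value=1 (bin 1); offset now 7 = byte 0 bit 7; 33 bits remain
Read 3: bits[7:17] width=10 -> value=166 (bin 0010100110); offset now 17 = byte 2 bit 1; 23 bits remain
Read 4: bits[17:19] width=2 -> value=2 (bin 10); offset now 19 = byte 2 bit 3; 21 bits remain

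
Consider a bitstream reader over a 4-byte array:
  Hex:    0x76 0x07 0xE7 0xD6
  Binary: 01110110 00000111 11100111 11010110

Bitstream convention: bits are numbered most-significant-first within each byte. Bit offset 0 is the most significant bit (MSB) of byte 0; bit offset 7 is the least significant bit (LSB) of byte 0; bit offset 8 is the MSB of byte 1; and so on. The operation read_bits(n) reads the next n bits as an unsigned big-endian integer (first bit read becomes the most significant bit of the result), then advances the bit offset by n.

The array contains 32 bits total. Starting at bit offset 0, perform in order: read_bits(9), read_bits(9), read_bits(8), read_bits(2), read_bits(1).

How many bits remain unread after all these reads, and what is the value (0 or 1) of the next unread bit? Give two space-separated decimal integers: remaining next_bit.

Answer: 3 1

Derivation:
Read 1: bits[0:9] width=9 -> value=236 (bin 011101100); offset now 9 = byte 1 bit 1; 23 bits remain
Read 2: bits[9:18] width=9 -> value=31 (bin 000011111); offset now 18 = byte 2 bit 2; 14 bits remain
Read 3: bits[18:26] width=8 -> value=159 (bin 10011111); offset now 26 = byte 3 bit 2; 6 bits remain
Read 4: bits[26:28] width=2 -> value=1 (bin 01); offset now 28 = byte 3 bit 4; 4 bits remain
Read 5: bits[28:29] width=1 -> value=0 (bin 0); offset now 29 = byte 3 bit 5; 3 bits remain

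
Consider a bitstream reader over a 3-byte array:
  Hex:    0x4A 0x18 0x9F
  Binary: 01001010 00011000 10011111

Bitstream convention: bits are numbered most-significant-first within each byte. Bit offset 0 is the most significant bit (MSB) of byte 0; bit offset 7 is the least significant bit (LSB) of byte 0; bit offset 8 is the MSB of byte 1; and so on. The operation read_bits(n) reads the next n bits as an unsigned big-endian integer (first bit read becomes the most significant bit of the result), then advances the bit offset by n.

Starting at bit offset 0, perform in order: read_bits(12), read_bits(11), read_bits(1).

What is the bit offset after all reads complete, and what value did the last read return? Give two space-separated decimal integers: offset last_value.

Read 1: bits[0:12] width=12 -> value=1185 (bin 010010100001); offset now 12 = byte 1 bit 4; 12 bits remain
Read 2: bits[12:23] width=11 -> value=1103 (bin 10001001111); offset now 23 = byte 2 bit 7; 1 bits remain
Read 3: bits[23:24] width=1 -> value=1 (bin 1); offset now 24 = byte 3 bit 0; 0 bits remain

Answer: 24 1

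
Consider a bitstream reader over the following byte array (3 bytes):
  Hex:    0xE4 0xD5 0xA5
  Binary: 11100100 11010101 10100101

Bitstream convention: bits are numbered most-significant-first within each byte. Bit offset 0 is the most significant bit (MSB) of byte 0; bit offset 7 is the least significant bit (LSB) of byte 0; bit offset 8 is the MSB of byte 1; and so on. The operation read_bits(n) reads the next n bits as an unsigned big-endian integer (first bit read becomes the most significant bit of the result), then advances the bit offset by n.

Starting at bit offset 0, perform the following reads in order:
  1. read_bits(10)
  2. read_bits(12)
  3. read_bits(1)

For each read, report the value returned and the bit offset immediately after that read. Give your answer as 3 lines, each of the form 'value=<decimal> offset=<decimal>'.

Read 1: bits[0:10] width=10 -> value=915 (bin 1110010011); offset now 10 = byte 1 bit 2; 14 bits remain
Read 2: bits[10:22] width=12 -> value=1385 (bin 010101101001); offset now 22 = byte 2 bit 6; 2 bits remain
Read 3: bits[22:23] width=1 -> value=0 (bin 0); offset now 23 = byte 2 bit 7; 1 bits remain

Answer: value=915 offset=10
value=1385 offset=22
value=0 offset=23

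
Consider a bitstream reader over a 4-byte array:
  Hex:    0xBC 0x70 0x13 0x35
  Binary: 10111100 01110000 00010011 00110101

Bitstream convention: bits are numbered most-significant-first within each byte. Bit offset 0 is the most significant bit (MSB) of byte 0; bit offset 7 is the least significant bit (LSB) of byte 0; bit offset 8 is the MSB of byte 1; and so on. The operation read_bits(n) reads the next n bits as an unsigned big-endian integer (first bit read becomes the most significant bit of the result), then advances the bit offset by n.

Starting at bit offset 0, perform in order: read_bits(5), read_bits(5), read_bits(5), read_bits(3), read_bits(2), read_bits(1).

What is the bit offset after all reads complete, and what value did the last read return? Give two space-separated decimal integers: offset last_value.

Answer: 21 0

Derivation:
Read 1: bits[0:5] width=5 -> value=23 (bin 10111); offset now 5 = byte 0 bit 5; 27 bits remain
Read 2: bits[5:10] width=5 -> value=17 (bin 10001); offset now 10 = byte 1 bit 2; 22 bits remain
Read 3: bits[10:15] width=5 -> value=24 (bin 11000); offset now 15 = byte 1 bit 7; 17 bits remain
Read 4: bits[15:18] width=3 -> value=0 (bin 000); offset now 18 = byte 2 bit 2; 14 bits remain
Read 5: bits[18:20] width=2 -> value=1 (bin 01); offset now 20 = byte 2 bit 4; 12 bits remain
Read 6: bits[20:21] width=1 -> value=0 (bin 0); offset now 21 = byte 2 bit 5; 11 bits remain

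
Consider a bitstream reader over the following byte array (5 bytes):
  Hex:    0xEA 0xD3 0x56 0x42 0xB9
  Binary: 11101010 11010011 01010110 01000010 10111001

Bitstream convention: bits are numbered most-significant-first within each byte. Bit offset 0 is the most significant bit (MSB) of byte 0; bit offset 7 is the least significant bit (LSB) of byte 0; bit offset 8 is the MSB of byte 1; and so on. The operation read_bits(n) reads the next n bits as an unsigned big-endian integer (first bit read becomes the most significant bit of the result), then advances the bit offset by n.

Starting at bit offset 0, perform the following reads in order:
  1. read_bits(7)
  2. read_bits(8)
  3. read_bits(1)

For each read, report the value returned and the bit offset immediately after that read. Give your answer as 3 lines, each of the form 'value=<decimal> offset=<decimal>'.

Read 1: bits[0:7] width=7 -> value=117 (bin 1110101); offset now 7 = byte 0 bit 7; 33 bits remain
Read 2: bits[7:15] width=8 -> value=105 (bin 01101001); offset now 15 = byte 1 bit 7; 25 bits remain
Read 3: bits[15:16] width=1 -> value=1 (bin 1); offset now 16 = byte 2 bit 0; 24 bits remain

Answer: value=117 offset=7
value=105 offset=15
value=1 offset=16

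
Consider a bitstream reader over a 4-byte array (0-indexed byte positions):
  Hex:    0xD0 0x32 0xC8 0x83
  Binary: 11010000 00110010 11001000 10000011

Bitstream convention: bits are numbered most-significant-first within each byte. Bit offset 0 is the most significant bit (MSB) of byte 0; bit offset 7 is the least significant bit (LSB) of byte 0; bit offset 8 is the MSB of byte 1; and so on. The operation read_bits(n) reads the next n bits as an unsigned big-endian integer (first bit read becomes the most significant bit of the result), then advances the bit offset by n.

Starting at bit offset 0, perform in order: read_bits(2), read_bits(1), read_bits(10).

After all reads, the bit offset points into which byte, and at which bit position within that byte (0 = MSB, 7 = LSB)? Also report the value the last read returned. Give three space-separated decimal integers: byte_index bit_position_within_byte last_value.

Answer: 1 5 518

Derivation:
Read 1: bits[0:2] width=2 -> value=3 (bin 11); offset now 2 = byte 0 bit 2; 30 bits remain
Read 2: bits[2:3] width=1 -> value=0 (bin 0); offset now 3 = byte 0 bit 3; 29 bits remain
Read 3: bits[3:13] width=10 -> value=518 (bin 1000000110); offset now 13 = byte 1 bit 5; 19 bits remain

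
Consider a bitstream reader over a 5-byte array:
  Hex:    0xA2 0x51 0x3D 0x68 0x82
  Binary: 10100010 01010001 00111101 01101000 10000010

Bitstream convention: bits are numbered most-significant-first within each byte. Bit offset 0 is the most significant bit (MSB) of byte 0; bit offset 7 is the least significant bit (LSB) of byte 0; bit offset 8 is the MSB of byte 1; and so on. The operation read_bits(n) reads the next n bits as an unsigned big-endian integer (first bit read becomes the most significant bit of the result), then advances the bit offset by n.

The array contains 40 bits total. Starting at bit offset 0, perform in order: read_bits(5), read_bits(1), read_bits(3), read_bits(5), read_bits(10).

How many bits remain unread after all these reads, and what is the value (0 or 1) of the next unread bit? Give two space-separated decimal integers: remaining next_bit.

Answer: 16 0

Derivation:
Read 1: bits[0:5] width=5 -> value=20 (bin 10100); offset now 5 = byte 0 bit 5; 35 bits remain
Read 2: bits[5:6] width=1 -> value=0 (bin 0); offset now 6 = byte 0 bit 6; 34 bits remain
Read 3: bits[6:9] width=3 -> value=4 (bin 100); offset now 9 = byte 1 bit 1; 31 bits remain
Read 4: bits[9:14] width=5 -> value=20 (bin 10100); offset now 14 = byte 1 bit 6; 26 bits remain
Read 5: bits[14:24] width=10 -> value=317 (bin 0100111101); offset now 24 = byte 3 bit 0; 16 bits remain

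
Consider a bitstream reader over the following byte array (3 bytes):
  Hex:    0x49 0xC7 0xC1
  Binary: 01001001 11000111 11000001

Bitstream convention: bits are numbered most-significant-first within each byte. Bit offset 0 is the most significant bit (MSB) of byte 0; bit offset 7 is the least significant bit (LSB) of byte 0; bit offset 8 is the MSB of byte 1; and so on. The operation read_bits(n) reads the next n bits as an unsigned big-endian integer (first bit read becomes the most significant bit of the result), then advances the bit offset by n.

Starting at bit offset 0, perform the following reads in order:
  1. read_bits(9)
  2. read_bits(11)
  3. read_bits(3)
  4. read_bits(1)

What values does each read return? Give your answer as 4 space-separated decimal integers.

Read 1: bits[0:9] width=9 -> value=147 (bin 010010011); offset now 9 = byte 1 bit 1; 15 bits remain
Read 2: bits[9:20] width=11 -> value=1148 (bin 10001111100); offset now 20 = byte 2 bit 4; 4 bits remain
Read 3: bits[20:23] width=3 -> value=0 (bin 000); offset now 23 = byte 2 bit 7; 1 bits remain
Read 4: bits[23:24] width=1 -> value=1 (bin 1); offset now 24 = byte 3 bit 0; 0 bits remain

Answer: 147 1148 0 1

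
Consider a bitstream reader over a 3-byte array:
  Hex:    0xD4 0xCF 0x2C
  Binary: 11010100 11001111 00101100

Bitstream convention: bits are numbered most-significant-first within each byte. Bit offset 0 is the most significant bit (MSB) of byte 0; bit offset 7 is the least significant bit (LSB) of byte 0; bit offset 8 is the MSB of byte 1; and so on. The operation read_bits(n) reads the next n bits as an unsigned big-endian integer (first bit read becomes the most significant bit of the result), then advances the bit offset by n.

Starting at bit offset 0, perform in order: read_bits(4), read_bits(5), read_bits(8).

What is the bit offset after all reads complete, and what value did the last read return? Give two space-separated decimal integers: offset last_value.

Read 1: bits[0:4] width=4 -> value=13 (bin 1101); offset now 4 = byte 0 bit 4; 20 bits remain
Read 2: bits[4:9] width=5 -> value=9 (bin 01001); offset now 9 = byte 1 bit 1; 15 bits remain
Read 3: bits[9:17] width=8 -> value=158 (bin 10011110); offset now 17 = byte 2 bit 1; 7 bits remain

Answer: 17 158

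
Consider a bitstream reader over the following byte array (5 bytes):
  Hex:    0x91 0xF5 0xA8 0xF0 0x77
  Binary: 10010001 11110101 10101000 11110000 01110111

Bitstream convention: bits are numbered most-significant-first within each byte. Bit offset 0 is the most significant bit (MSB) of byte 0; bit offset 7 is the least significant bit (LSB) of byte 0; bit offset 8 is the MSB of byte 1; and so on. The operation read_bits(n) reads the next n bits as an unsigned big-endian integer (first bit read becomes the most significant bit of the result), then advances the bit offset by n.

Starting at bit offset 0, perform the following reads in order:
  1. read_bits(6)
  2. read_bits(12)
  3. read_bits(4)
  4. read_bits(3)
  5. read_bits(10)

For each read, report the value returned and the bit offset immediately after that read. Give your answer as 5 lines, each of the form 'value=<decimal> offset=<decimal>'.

Answer: value=36 offset=6
value=2006 offset=18
value=10 offset=22
value=1 offset=25
value=899 offset=35

Derivation:
Read 1: bits[0:6] width=6 -> value=36 (bin 100100); offset now 6 = byte 0 bit 6; 34 bits remain
Read 2: bits[6:18] width=12 -> value=2006 (bin 011111010110); offset now 18 = byte 2 bit 2; 22 bits remain
Read 3: bits[18:22] width=4 -> value=10 (bin 1010); offset now 22 = byte 2 bit 6; 18 bits remain
Read 4: bits[22:25] width=3 -> value=1 (bin 001); offset now 25 = byte 3 bit 1; 15 bits remain
Read 5: bits[25:35] width=10 -> value=899 (bin 1110000011); offset now 35 = byte 4 bit 3; 5 bits remain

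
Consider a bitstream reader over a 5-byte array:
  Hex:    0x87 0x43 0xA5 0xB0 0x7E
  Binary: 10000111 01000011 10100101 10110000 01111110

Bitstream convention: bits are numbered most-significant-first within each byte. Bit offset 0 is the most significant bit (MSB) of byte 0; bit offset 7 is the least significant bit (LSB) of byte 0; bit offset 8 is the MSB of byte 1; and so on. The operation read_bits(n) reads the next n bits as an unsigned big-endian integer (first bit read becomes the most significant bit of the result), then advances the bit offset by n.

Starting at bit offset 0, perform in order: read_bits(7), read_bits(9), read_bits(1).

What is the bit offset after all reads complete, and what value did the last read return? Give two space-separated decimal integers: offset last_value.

Read 1: bits[0:7] width=7 -> value=67 (bin 1000011); offset now 7 = byte 0 bit 7; 33 bits remain
Read 2: bits[7:16] width=9 -> value=323 (bin 101000011); offset now 16 = byte 2 bit 0; 24 bits remain
Read 3: bits[16:17] width=1 -> value=1 (bin 1); offset now 17 = byte 2 bit 1; 23 bits remain

Answer: 17 1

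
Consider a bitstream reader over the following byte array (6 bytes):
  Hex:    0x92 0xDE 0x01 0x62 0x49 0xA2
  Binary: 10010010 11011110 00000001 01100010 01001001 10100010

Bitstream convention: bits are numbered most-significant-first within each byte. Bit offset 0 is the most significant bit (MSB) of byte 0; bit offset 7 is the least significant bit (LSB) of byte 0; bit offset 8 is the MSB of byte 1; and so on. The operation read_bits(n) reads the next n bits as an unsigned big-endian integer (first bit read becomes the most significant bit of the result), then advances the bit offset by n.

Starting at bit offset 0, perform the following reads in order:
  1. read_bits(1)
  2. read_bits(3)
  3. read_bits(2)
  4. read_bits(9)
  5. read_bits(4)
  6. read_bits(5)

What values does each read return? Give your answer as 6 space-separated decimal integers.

Answer: 1 1 0 367 0 1

Derivation:
Read 1: bits[0:1] width=1 -> value=1 (bin 1); offset now 1 = byte 0 bit 1; 47 bits remain
Read 2: bits[1:4] width=3 -> value=1 (bin 001); offset now 4 = byte 0 bit 4; 44 bits remain
Read 3: bits[4:6] width=2 -> value=0 (bin 00); offset now 6 = byte 0 bit 6; 42 bits remain
Read 4: bits[6:15] width=9 -> value=367 (bin 101101111); offset now 15 = byte 1 bit 7; 33 bits remain
Read 5: bits[15:19] width=4 -> value=0 (bin 0000); offset now 19 = byte 2 bit 3; 29 bits remain
Read 6: bits[19:24] width=5 -> value=1 (bin 00001); offset now 24 = byte 3 bit 0; 24 bits remain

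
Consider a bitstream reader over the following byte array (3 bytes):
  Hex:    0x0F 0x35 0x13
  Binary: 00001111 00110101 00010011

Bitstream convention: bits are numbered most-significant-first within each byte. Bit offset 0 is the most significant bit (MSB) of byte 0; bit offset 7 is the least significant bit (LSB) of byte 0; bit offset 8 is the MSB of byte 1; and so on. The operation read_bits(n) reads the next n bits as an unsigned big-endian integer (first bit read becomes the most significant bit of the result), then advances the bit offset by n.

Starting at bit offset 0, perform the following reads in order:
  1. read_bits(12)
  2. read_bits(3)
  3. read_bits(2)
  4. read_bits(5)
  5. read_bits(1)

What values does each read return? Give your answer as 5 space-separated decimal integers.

Answer: 243 2 2 4 1

Derivation:
Read 1: bits[0:12] width=12 -> value=243 (bin 000011110011); offset now 12 = byte 1 bit 4; 12 bits remain
Read 2: bits[12:15] width=3 -> value=2 (bin 010); offset now 15 = byte 1 bit 7; 9 bits remain
Read 3: bits[15:17] width=2 -> value=2 (bin 10); offset now 17 = byte 2 bit 1; 7 bits remain
Read 4: bits[17:22] width=5 -> value=4 (bin 00100); offset now 22 = byte 2 bit 6; 2 bits remain
Read 5: bits[22:23] width=1 -> value=1 (bin 1); offset now 23 = byte 2 bit 7; 1 bits remain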